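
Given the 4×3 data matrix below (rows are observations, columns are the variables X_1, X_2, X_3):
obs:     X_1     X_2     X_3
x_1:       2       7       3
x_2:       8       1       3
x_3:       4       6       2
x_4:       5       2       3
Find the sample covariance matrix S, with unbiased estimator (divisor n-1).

Step 1 — column means:
  mean(X_1) = (2 + 8 + 4 + 5) / 4 = 19/4 = 4.75
  mean(X_2) = (7 + 1 + 6 + 2) / 4 = 16/4 = 4
  mean(X_3) = (3 + 3 + 2 + 3) / 4 = 11/4 = 2.75

Step 2 — sample covariance S[i,j] = (1/(n-1)) · Σ_k (x_{k,i} - mean_i) · (x_{k,j} - mean_j), with n-1 = 3.
  S[X_1,X_1] = ((-2.75)·(-2.75) + (3.25)·(3.25) + (-0.75)·(-0.75) + (0.25)·(0.25)) / 3 = 18.75/3 = 6.25
  S[X_1,X_2] = ((-2.75)·(3) + (3.25)·(-3) + (-0.75)·(2) + (0.25)·(-2)) / 3 = -20/3 = -6.6667
  S[X_1,X_3] = ((-2.75)·(0.25) + (3.25)·(0.25) + (-0.75)·(-0.75) + (0.25)·(0.25)) / 3 = 0.75/3 = 0.25
  S[X_2,X_2] = ((3)·(3) + (-3)·(-3) + (2)·(2) + (-2)·(-2)) / 3 = 26/3 = 8.6667
  S[X_2,X_3] = ((3)·(0.25) + (-3)·(0.25) + (2)·(-0.75) + (-2)·(0.25)) / 3 = -2/3 = -0.6667
  S[X_3,X_3] = ((0.25)·(0.25) + (0.25)·(0.25) + (-0.75)·(-0.75) + (0.25)·(0.25)) / 3 = 0.75/3 = 0.25

S is symmetric (S[j,i] = S[i,j]). Assembling:

S = [[6.25, -6.6667, 0.25],
 [-6.6667, 8.6667, -0.6667],
 [0.25, -0.6667, 0.25]]


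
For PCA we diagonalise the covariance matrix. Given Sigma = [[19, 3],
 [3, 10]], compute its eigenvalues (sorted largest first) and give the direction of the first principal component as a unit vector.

Step 1 — characteristic polynomial of 2×2 Sigma:
  det(Sigma - λI) = λ² - trace · λ + det = 0.
  trace = 19 + 10 = 29, det = 19·10 - (3)² = 181.
Step 2 — discriminant:
  Δ = trace² - 4·det = 841 - 724 = 117.
Step 3 — eigenvalues:
  λ = (trace ± √Δ)/2 = (29 ± 10.8167)/2,
  λ_1 = 19.9083,  λ_2 = 9.0917.

Step 4 — unit eigenvector for λ_1: solve (Sigma - λ_1 I)v = 0. First row:
  (19 - 19.9083)·v_x + (3)·v_y = 0, i.e. (-0.9083)·v_x + (3)·v_y = 0,
  so v ∝ (b, λ_1 - a) = (3, 0.9083) = u.
  ||u|| = √((3)² + (0.9083)²) = √(9.8251) ≈ 3.1345,
  v_1 = u/||u|| ≈ (0.9571, 0.2898) (||v_1|| = 1).

λ_1 = 19.9083,  λ_2 = 9.0917;  v_1 ≈ (0.9571, 0.2898)


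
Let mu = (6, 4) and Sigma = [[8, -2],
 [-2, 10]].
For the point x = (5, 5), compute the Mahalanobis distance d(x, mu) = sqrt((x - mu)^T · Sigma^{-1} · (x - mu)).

Step 1 — centre the observation: (x - mu) = (-1, 1).

Step 2 — invert Sigma. det(Sigma) = 8·10 - (-2)² = 76.
  Sigma^{-1} = (1/det) · [[d, -b], [-b, a]] = [[0.1316, 0.0263],
 [0.0263, 0.1053]].

Step 3 — form the quadratic (x - mu)^T · Sigma^{-1} · (x - mu):
  Sigma^{-1} · (x - mu) = (-0.1053, 0.0789).
  (x - mu)^T · [Sigma^{-1} · (x - mu)] = (-1)·(-0.1053) + (1)·(0.0789) = 0.1842.

Step 4 — take square root: d = √(0.1842) ≈ 0.4292.

d(x, mu) = √(0.1842) ≈ 0.4292


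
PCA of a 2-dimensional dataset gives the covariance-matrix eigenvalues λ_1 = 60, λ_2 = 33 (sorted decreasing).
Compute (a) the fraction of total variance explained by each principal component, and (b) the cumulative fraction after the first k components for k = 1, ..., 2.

Step 1 — total variance = trace(Sigma) = Σ λ_i = 60 + 33 = 93.

Step 2 — fraction explained by component i = λ_i / Σ λ:
  PC1: 60/93 = 0.6452
  PC2: 33/93 = 0.3548

Step 3 — cumulative fraction after k components = (λ_1 + ... + λ_k) / Σ λ:
  k = 1: 60/93 = 0.6452
  k = 2: (60 + 33)/93 = 93/93 = 1

Summary (fraction, with percent):

explained: PC1 0.6452 (64.52%), PC2 0.3548 (35.48%);  cumulative: 0.6452, 1


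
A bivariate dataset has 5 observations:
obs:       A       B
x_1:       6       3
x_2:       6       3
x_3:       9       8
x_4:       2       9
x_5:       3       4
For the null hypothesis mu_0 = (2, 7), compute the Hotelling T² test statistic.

Step 1 — sample mean vector:
  mean(A) = (6 + 6 + 9 + 2 + 3) / 5 = 26/5 = 5.2
  mean(B) = (3 + 3 + 8 + 9 + 4) / 5 = 27/5 = 5.4
  x̄ = (5.2, 5.4),  deviation x̄ - mu_0 = (5.2, 5.4) - (2, 7) = (3.2, -1.6).

Step 2 — sample covariance matrix, S[i,j] = (1/(n-1)) · Σ_k (x_{k,i} - mean_i) · (x_{k,j} - mean_j), divisor n-1 = 4:
  S[A,A] = ((0.8)·(0.8) + (0.8)·(0.8) + (3.8)·(3.8) + (-3.2)·(-3.2) + (-2.2)·(-2.2)) / 4 = 30.8/4 = 7.7
  S[A,B] = ((0.8)·(-2.4) + (0.8)·(-2.4) + (3.8)·(2.6) + (-3.2)·(3.6) + (-2.2)·(-1.4)) / 4 = -2.4/4 = -0.6
  S[B,B] = ((-2.4)·(-2.4) + (-2.4)·(-2.4) + (2.6)·(2.6) + (3.6)·(3.6) + (-1.4)·(-1.4)) / 4 = 33.2/4 = 8.3
  S = [[7.7, -0.6],
 [-0.6, 8.3]].

Step 3 — invert S. det(S) = 7.7·8.3 - (-0.6)² = 63.55.
  S^{-1} = (1/det) · [[d, -b], [-b, a]] = [[0.1306, 0.0094],
 [0.0094, 0.1212]].

Step 4 — quadratic form (x̄ - mu_0)^T · S^{-1} · (x̄ - mu_0):
  S^{-1} · (x̄ - mu_0) = (0.4028, -0.1637),
  (x̄ - mu_0)^T · [...] = (3.2)·(0.4028) + (-1.6)·(-0.1637) = 1.5509.

Step 5 — scale by n: T² = 5 · 1.5509 = 7.7545.

T² ≈ 7.7545


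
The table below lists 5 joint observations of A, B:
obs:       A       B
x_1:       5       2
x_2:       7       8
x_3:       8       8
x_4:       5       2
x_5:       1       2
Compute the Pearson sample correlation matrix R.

Step 1 — column means:
  mean(A) = (5 + 7 + 8 + 5 + 1) / 5 = 26/5 = 5.2
  mean(B) = (2 + 8 + 8 + 2 + 2) / 5 = 22/5 = 4.4

Step 2 — sample variances and covariances s[i,j] = (1/(n-1)) · Σ_k (x_{k,i} - mean_i) · (x_{k,j} - mean_j), with n-1 = 4:
  s[A,A] = ((-0.2)·(-0.2) + (1.8)·(1.8) + (2.8)·(2.8) + (-0.2)·(-0.2) + (-4.2)·(-4.2)) / 4 = 28.8/4 = 7.2
  s[A,B] = ((-0.2)·(-2.4) + (1.8)·(3.6) + (2.8)·(3.6) + (-0.2)·(-2.4) + (-4.2)·(-2.4)) / 4 = 27.6/4 = 6.9
  s[B,B] = ((-2.4)·(-2.4) + (3.6)·(3.6) + (3.6)·(3.6) + (-2.4)·(-2.4) + (-2.4)·(-2.4)) / 4 = 43.2/4 = 10.8
  Sample standard deviations s_i = √(s[i,i]):
  s(A) = √(7.2) = 2.6833
  s(B) = √(10.8) = 3.2863

Step 3 — r_{ij} = s_{ij} / (s_i · s_j):
  r[A,A] = 1 (diagonal).
  r[A,B] = 6.9 / (2.6833 · 3.2863) = 6.9 / 8.8182 = 0.7825
  r[B,B] = 1 (diagonal).

R is symmetric with unit diagonal. Assembling:

R = [[1, 0.7825],
 [0.7825, 1]]


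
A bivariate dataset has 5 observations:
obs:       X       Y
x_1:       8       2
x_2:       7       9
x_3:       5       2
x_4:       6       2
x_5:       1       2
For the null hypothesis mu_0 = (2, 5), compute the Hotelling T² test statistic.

Step 1 — sample mean vector:
  mean(X) = (8 + 7 + 5 + 6 + 1) / 5 = 27/5 = 5.4
  mean(Y) = (2 + 9 + 2 + 2 + 2) / 5 = 17/5 = 3.4
  x̄ = (5.4, 3.4),  deviation x̄ - mu_0 = (5.4, 3.4) - (2, 5) = (3.4, -1.6).

Step 2 — sample covariance matrix, S[i,j] = (1/(n-1)) · Σ_k (x_{k,i} - mean_i) · (x_{k,j} - mean_j), divisor n-1 = 4:
  S[X,X] = ((2.6)·(2.6) + (1.6)·(1.6) + (-0.4)·(-0.4) + (0.6)·(0.6) + (-4.4)·(-4.4)) / 4 = 29.2/4 = 7.3
  S[X,Y] = ((2.6)·(-1.4) + (1.6)·(5.6) + (-0.4)·(-1.4) + (0.6)·(-1.4) + (-4.4)·(-1.4)) / 4 = 11.2/4 = 2.8
  S[Y,Y] = ((-1.4)·(-1.4) + (5.6)·(5.6) + (-1.4)·(-1.4) + (-1.4)·(-1.4) + (-1.4)·(-1.4)) / 4 = 39.2/4 = 9.8
  S = [[7.3, 2.8],
 [2.8, 9.8]].

Step 3 — invert S. det(S) = 7.3·9.8 - (2.8)² = 63.7.
  S^{-1} = (1/det) · [[d, -b], [-b, a]] = [[0.1538, -0.044],
 [-0.044, 0.1146]].

Step 4 — quadratic form (x̄ - mu_0)^T · S^{-1} · (x̄ - mu_0):
  S^{-1} · (x̄ - mu_0) = (0.5934, -0.3328),
  (x̄ - mu_0)^T · [...] = (3.4)·(0.5934) + (-1.6)·(-0.3328) = 2.5501.

Step 5 — scale by n: T² = 5 · 2.5501 = 12.7504.

T² ≈ 12.7504


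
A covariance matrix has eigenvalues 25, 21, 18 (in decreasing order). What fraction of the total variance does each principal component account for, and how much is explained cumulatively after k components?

Step 1 — total variance = trace(Sigma) = Σ λ_i = 25 + 21 + 18 = 64.

Step 2 — fraction explained by component i = λ_i / Σ λ:
  PC1: 25/64 = 0.3906
  PC2: 21/64 = 0.3281
  PC3: 18/64 = 0.2812

Step 3 — cumulative fraction after k components = (λ_1 + ... + λ_k) / Σ λ:
  k = 1: 25/64 = 0.3906
  k = 2: (25 + 21)/64 = 46/64 = 0.7188
  k = 3: (25 + 21 + 18)/64 = 64/64 = 1

Summary (fraction, with percent):

explained: PC1 0.3906 (39.06%), PC2 0.3281 (32.81%), PC3 0.2812 (28.12%);  cumulative: 0.3906, 0.7188, 1


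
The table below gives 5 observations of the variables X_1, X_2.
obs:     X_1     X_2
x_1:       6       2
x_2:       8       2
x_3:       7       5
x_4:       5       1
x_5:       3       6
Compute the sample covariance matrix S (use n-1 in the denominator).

Step 1 — column means:
  mean(X_1) = (6 + 8 + 7 + 5 + 3) / 5 = 29/5 = 5.8
  mean(X_2) = (2 + 2 + 5 + 1 + 6) / 5 = 16/5 = 3.2

Step 2 — sample covariance S[i,j] = (1/(n-1)) · Σ_k (x_{k,i} - mean_i) · (x_{k,j} - mean_j), with n-1 = 4.
  S[X_1,X_1] = ((0.2)·(0.2) + (2.2)·(2.2) + (1.2)·(1.2) + (-0.8)·(-0.8) + (-2.8)·(-2.8)) / 4 = 14.8/4 = 3.7
  S[X_1,X_2] = ((0.2)·(-1.2) + (2.2)·(-1.2) + (1.2)·(1.8) + (-0.8)·(-2.2) + (-2.8)·(2.8)) / 4 = -6.8/4 = -1.7
  S[X_2,X_2] = ((-1.2)·(-1.2) + (-1.2)·(-1.2) + (1.8)·(1.8) + (-2.2)·(-2.2) + (2.8)·(2.8)) / 4 = 18.8/4 = 4.7

S is symmetric (S[j,i] = S[i,j]). Assembling:

S = [[3.7, -1.7],
 [-1.7, 4.7]]


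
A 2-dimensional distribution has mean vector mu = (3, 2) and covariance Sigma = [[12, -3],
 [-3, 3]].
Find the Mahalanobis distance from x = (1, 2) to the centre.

Step 1 — centre the observation: (x - mu) = (-2, 0).

Step 2 — invert Sigma. det(Sigma) = 12·3 - (-3)² = 27.
  Sigma^{-1} = (1/det) · [[d, -b], [-b, a]] = [[0.1111, 0.1111],
 [0.1111, 0.4444]].

Step 3 — form the quadratic (x - mu)^T · Sigma^{-1} · (x - mu):
  Sigma^{-1} · (x - mu) = (-0.2222, -0.2222).
  (x - mu)^T · [Sigma^{-1} · (x - mu)] = (-2)·(-0.2222) + (0)·(-0.2222) = 0.4444.

Step 4 — take square root: d = √(0.4444) ≈ 0.6667.

d(x, mu) = √(0.4444) ≈ 0.6667


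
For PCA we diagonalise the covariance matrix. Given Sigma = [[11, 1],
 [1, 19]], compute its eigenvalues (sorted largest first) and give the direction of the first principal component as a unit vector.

Step 1 — characteristic polynomial of 2×2 Sigma:
  det(Sigma - λI) = λ² - trace · λ + det = 0.
  trace = 11 + 19 = 30, det = 11·19 - (1)² = 208.
Step 2 — discriminant:
  Δ = trace² - 4·det = 900 - 832 = 68.
Step 3 — eigenvalues:
  λ = (trace ± √Δ)/2 = (30 ± 8.2462)/2,
  λ_1 = 19.1231,  λ_2 = 10.8769.

Step 4 — unit eigenvector for λ_1: solve (Sigma - λ_1 I)v = 0. First row:
  (11 - 19.1231)·v_x + (1)·v_y = 0, i.e. (-8.1231)·v_x + (1)·v_y = 0,
  so v ∝ (b, λ_1 - a) = (1, 8.1231) = u.
  ||u|| = √((1)² + (8.1231)²) = √(66.9848) ≈ 8.1844,
  v_1 = u/||u|| ≈ (0.1222, 0.9925) (||v_1|| = 1).

λ_1 = 19.1231,  λ_2 = 10.8769;  v_1 ≈ (0.1222, 0.9925)


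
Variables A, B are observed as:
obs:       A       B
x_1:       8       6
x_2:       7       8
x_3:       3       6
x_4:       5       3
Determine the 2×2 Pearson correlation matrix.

Step 1 — column means:
  mean(A) = (8 + 7 + 3 + 5) / 4 = 23/4 = 5.75
  mean(B) = (6 + 8 + 6 + 3) / 4 = 23/4 = 5.75

Step 2 — sample variances and covariances s[i,j] = (1/(n-1)) · Σ_k (x_{k,i} - mean_i) · (x_{k,j} - mean_j), with n-1 = 3:
  s[A,A] = ((2.25)·(2.25) + (1.25)·(1.25) + (-2.75)·(-2.75) + (-0.75)·(-0.75)) / 3 = 14.75/3 = 4.9167
  s[A,B] = ((2.25)·(0.25) + (1.25)·(2.25) + (-2.75)·(0.25) + (-0.75)·(-2.75)) / 3 = 4.75/3 = 1.5833
  s[B,B] = ((0.25)·(0.25) + (2.25)·(2.25) + (0.25)·(0.25) + (-2.75)·(-2.75)) / 3 = 12.75/3 = 4.25
  Sample standard deviations s_i = √(s[i,i]):
  s(A) = √(4.9167) = 2.2174
  s(B) = √(4.25) = 2.0616

Step 3 — r_{ij} = s_{ij} / (s_i · s_j):
  r[A,A] = 1 (diagonal).
  r[A,B] = 1.5833 / (2.2174 · 2.0616) = 1.5833 / 4.5712 = 0.3464
  r[B,B] = 1 (diagonal).

R is symmetric with unit diagonal. Assembling:

R = [[1, 0.3464],
 [0.3464, 1]]


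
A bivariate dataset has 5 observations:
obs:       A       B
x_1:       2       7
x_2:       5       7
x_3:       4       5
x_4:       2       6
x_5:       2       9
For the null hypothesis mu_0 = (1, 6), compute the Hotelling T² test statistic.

Step 1 — sample mean vector:
  mean(A) = (2 + 5 + 4 + 2 + 2) / 5 = 15/5 = 3
  mean(B) = (7 + 7 + 5 + 6 + 9) / 5 = 34/5 = 6.8
  x̄ = (3, 6.8),  deviation x̄ - mu_0 = (3, 6.8) - (1, 6) = (2, 0.8).

Step 2 — sample covariance matrix, S[i,j] = (1/(n-1)) · Σ_k (x_{k,i} - mean_i) · (x_{k,j} - mean_j), divisor n-1 = 4:
  S[A,A] = ((-1)·(-1) + (2)·(2) + (1)·(1) + (-1)·(-1) + (-1)·(-1)) / 4 = 8/4 = 2
  S[A,B] = ((-1)·(0.2) + (2)·(0.2) + (1)·(-1.8) + (-1)·(-0.8) + (-1)·(2.2)) / 4 = -3/4 = -0.75
  S[B,B] = ((0.2)·(0.2) + (0.2)·(0.2) + (-1.8)·(-1.8) + (-0.8)·(-0.8) + (2.2)·(2.2)) / 4 = 8.8/4 = 2.2
  S = [[2, -0.75],
 [-0.75, 2.2]].

Step 3 — invert S. det(S) = 2·2.2 - (-0.75)² = 3.8375.
  S^{-1} = (1/det) · [[d, -b], [-b, a]] = [[0.5733, 0.1954],
 [0.1954, 0.5212]].

Step 4 — quadratic form (x̄ - mu_0)^T · S^{-1} · (x̄ - mu_0):
  S^{-1} · (x̄ - mu_0) = (1.3029, 0.8078),
  (x̄ - mu_0)^T · [...] = (2)·(1.3029) + (0.8)·(0.8078) = 3.2521.

Step 5 — scale by n: T² = 5 · 3.2521 = 16.2606.

T² ≈ 16.2606


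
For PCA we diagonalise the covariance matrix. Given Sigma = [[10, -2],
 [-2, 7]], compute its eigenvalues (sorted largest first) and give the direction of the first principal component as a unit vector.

Step 1 — characteristic polynomial of 2×2 Sigma:
  det(Sigma - λI) = λ² - trace · λ + det = 0.
  trace = 10 + 7 = 17, det = 10·7 - (-2)² = 66.
Step 2 — discriminant:
  Δ = trace² - 4·det = 289 - 264 = 25.
Step 3 — eigenvalues:
  λ = (trace ± √Δ)/2 = (17 ± 5)/2,
  λ_1 = 11,  λ_2 = 6.

Step 4 — unit eigenvector for λ_1: solve (Sigma - λ_1 I)v = 0. First row:
  (10 - 11)·v_x + (-2)·v_y = 0, i.e. (-1)·v_x + (-2)·v_y = 0,
  so v ∝ (b, λ_1 - a) = (-2, 1); multiply by -1 so the first entry is positive: u = (2, -1).
  ||u|| = √((2)² + (-1)²) = √(5) ≈ 2.2361,
  v_1 = u/||u|| ≈ (0.8944, -0.4472) (||v_1|| = 1).

λ_1 = 11,  λ_2 = 6;  v_1 ≈ (0.8944, -0.4472)


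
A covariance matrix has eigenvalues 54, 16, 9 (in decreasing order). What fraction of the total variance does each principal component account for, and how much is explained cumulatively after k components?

Step 1 — total variance = trace(Sigma) = Σ λ_i = 54 + 16 + 9 = 79.

Step 2 — fraction explained by component i = λ_i / Σ λ:
  PC1: 54/79 = 0.6835
  PC2: 16/79 = 0.2025
  PC3: 9/79 = 0.1139

Step 3 — cumulative fraction after k components = (λ_1 + ... + λ_k) / Σ λ:
  k = 1: 54/79 = 0.6835
  k = 2: (54 + 16)/79 = 70/79 = 0.8861
  k = 3: (54 + 16 + 9)/79 = 79/79 = 1

Summary (fraction, with percent):

explained: PC1 0.6835 (68.35%), PC2 0.2025 (20.25%), PC3 0.1139 (11.39%);  cumulative: 0.6835, 0.8861, 1


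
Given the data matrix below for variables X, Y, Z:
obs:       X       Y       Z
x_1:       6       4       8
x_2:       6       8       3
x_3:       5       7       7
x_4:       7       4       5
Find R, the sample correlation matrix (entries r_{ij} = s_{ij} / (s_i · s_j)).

Step 1 — column means:
  mean(X) = (6 + 6 + 5 + 7) / 4 = 24/4 = 6
  mean(Y) = (4 + 8 + 7 + 4) / 4 = 23/4 = 5.75
  mean(Z) = (8 + 3 + 7 + 5) / 4 = 23/4 = 5.75

Step 2 — sample variances and covariances s[i,j] = (1/(n-1)) · Σ_k (x_{k,i} - mean_i) · (x_{k,j} - mean_j), with n-1 = 3:
  s[X,X] = ((0)·(0) + (0)·(0) + (-1)·(-1) + (1)·(1)) / 3 = 2/3 = 0.6667
  s[X,Y] = ((0)·(-1.75) + (0)·(2.25) + (-1)·(1.25) + (1)·(-1.75)) / 3 = -3/3 = -1
  s[X,Z] = ((0)·(2.25) + (0)·(-2.75) + (-1)·(1.25) + (1)·(-0.75)) / 3 = -2/3 = -0.6667
  s[Y,Y] = ((-1.75)·(-1.75) + (2.25)·(2.25) + (1.25)·(1.25) + (-1.75)·(-1.75)) / 3 = 12.75/3 = 4.25
  s[Y,Z] = ((-1.75)·(2.25) + (2.25)·(-2.75) + (1.25)·(1.25) + (-1.75)·(-0.75)) / 3 = -7.25/3 = -2.4167
  s[Z,Z] = ((2.25)·(2.25) + (-2.75)·(-2.75) + (1.25)·(1.25) + (-0.75)·(-0.75)) / 3 = 14.75/3 = 4.9167
  Sample standard deviations s_i = √(s[i,i]):
  s(X) = √(0.6667) = 0.8165
  s(Y) = √(4.25) = 2.0616
  s(Z) = √(4.9167) = 2.2174

Step 3 — r_{ij} = s_{ij} / (s_i · s_j):
  r[X,X] = 1 (diagonal).
  r[X,Y] = -1 / (0.8165 · 2.0616) = -1 / 1.6833 = -0.5941
  r[X,Z] = -0.6667 / (0.8165 · 2.2174) = -0.6667 / 1.8105 = -0.3682
  r[Y,Y] = 1 (diagonal).
  r[Y,Z] = -2.4167 / (2.0616 · 2.2174) = -2.4167 / 4.5712 = -0.5287
  r[Z,Z] = 1 (diagonal).

R is symmetric with unit diagonal. Assembling:

R = [[1, -0.5941, -0.3682],
 [-0.5941, 1, -0.5287],
 [-0.3682, -0.5287, 1]]


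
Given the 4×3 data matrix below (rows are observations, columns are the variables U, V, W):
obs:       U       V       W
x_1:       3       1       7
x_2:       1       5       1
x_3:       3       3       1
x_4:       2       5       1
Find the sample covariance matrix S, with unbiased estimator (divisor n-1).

Step 1 — column means:
  mean(U) = (3 + 1 + 3 + 2) / 4 = 9/4 = 2.25
  mean(V) = (1 + 5 + 3 + 5) / 4 = 14/4 = 3.5
  mean(W) = (7 + 1 + 1 + 1) / 4 = 10/4 = 2.5

Step 2 — sample covariance S[i,j] = (1/(n-1)) · Σ_k (x_{k,i} - mean_i) · (x_{k,j} - mean_j), with n-1 = 3.
  S[U,U] = ((0.75)·(0.75) + (-1.25)·(-1.25) + (0.75)·(0.75) + (-0.25)·(-0.25)) / 3 = 2.75/3 = 0.9167
  S[U,V] = ((0.75)·(-2.5) + (-1.25)·(1.5) + (0.75)·(-0.5) + (-0.25)·(1.5)) / 3 = -4.5/3 = -1.5
  S[U,W] = ((0.75)·(4.5) + (-1.25)·(-1.5) + (0.75)·(-1.5) + (-0.25)·(-1.5)) / 3 = 4.5/3 = 1.5
  S[V,V] = ((-2.5)·(-2.5) + (1.5)·(1.5) + (-0.5)·(-0.5) + (1.5)·(1.5)) / 3 = 11/3 = 3.6667
  S[V,W] = ((-2.5)·(4.5) + (1.5)·(-1.5) + (-0.5)·(-1.5) + (1.5)·(-1.5)) / 3 = -15/3 = -5
  S[W,W] = ((4.5)·(4.5) + (-1.5)·(-1.5) + (-1.5)·(-1.5) + (-1.5)·(-1.5)) / 3 = 27/3 = 9

S is symmetric (S[j,i] = S[i,j]). Assembling:

S = [[0.9167, -1.5, 1.5],
 [-1.5, 3.6667, -5],
 [1.5, -5, 9]]


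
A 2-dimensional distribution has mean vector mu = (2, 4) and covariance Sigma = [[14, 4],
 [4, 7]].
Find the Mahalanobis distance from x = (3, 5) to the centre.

Step 1 — centre the observation: (x - mu) = (1, 1).

Step 2 — invert Sigma. det(Sigma) = 14·7 - (4)² = 82.
  Sigma^{-1} = (1/det) · [[d, -b], [-b, a]] = [[0.0854, -0.0488],
 [-0.0488, 0.1707]].

Step 3 — form the quadratic (x - mu)^T · Sigma^{-1} · (x - mu):
  Sigma^{-1} · (x - mu) = (0.0366, 0.122).
  (x - mu)^T · [Sigma^{-1} · (x - mu)] = (1)·(0.0366) + (1)·(0.122) = 0.1585.

Step 4 — take square root: d = √(0.1585) ≈ 0.3982.

d(x, mu) = √(0.1585) ≈ 0.3982


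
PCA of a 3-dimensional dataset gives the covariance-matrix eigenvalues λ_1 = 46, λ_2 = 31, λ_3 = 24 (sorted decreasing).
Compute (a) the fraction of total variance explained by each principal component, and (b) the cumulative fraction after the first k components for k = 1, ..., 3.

Step 1 — total variance = trace(Sigma) = Σ λ_i = 46 + 31 + 24 = 101.

Step 2 — fraction explained by component i = λ_i / Σ λ:
  PC1: 46/101 = 0.4554
  PC2: 31/101 = 0.3069
  PC3: 24/101 = 0.2376

Step 3 — cumulative fraction after k components = (λ_1 + ... + λ_k) / Σ λ:
  k = 1: 46/101 = 0.4554
  k = 2: (46 + 31)/101 = 77/101 = 0.7624
  k = 3: (46 + 31 + 24)/101 = 101/101 = 1

Summary (fraction, with percent):

explained: PC1 0.4554 (45.54%), PC2 0.3069 (30.69%), PC3 0.2376 (23.76%);  cumulative: 0.4554, 0.7624, 1


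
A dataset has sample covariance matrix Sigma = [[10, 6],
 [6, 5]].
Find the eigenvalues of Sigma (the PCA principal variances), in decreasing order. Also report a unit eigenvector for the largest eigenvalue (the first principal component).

Step 1 — characteristic polynomial of 2×2 Sigma:
  det(Sigma - λI) = λ² - trace · λ + det = 0.
  trace = 10 + 5 = 15, det = 10·5 - (6)² = 14.
Step 2 — discriminant:
  Δ = trace² - 4·det = 225 - 56 = 169.
Step 3 — eigenvalues:
  λ = (trace ± √Δ)/2 = (15 ± 13)/2,
  λ_1 = 14,  λ_2 = 1.

Step 4 — unit eigenvector for λ_1: solve (Sigma - λ_1 I)v = 0. First row:
  (10 - 14)·v_x + (6)·v_y = 0, i.e. (-4)·v_x + (6)·v_y = 0,
  so v ∝ (b, λ_1 - a) = (6, 4) = u.
  ||u|| = √((6)² + (4)²) = √(52) ≈ 7.2111,
  v_1 = u/||u|| ≈ (0.8321, 0.5547) (||v_1|| = 1).

λ_1 = 14,  λ_2 = 1;  v_1 ≈ (0.8321, 0.5547)


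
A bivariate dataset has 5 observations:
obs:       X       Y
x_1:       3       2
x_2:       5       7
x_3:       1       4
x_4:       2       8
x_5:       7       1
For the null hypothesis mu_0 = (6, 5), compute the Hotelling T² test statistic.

Step 1 — sample mean vector:
  mean(X) = (3 + 5 + 1 + 2 + 7) / 5 = 18/5 = 3.6
  mean(Y) = (2 + 7 + 4 + 8 + 1) / 5 = 22/5 = 4.4
  x̄ = (3.6, 4.4),  deviation x̄ - mu_0 = (3.6, 4.4) - (6, 5) = (-2.4, -0.6).

Step 2 — sample covariance matrix, S[i,j] = (1/(n-1)) · Σ_k (x_{k,i} - mean_i) · (x_{k,j} - mean_j), divisor n-1 = 4:
  S[X,X] = ((-0.6)·(-0.6) + (1.4)·(1.4) + (-2.6)·(-2.6) + (-1.6)·(-1.6) + (3.4)·(3.4)) / 4 = 23.2/4 = 5.8
  S[X,Y] = ((-0.6)·(-2.4) + (1.4)·(2.6) + (-2.6)·(-0.4) + (-1.6)·(3.6) + (3.4)·(-3.4)) / 4 = -11.2/4 = -2.8
  S[Y,Y] = ((-2.4)·(-2.4) + (2.6)·(2.6) + (-0.4)·(-0.4) + (3.6)·(3.6) + (-3.4)·(-3.4)) / 4 = 37.2/4 = 9.3
  S = [[5.8, -2.8],
 [-2.8, 9.3]].

Step 3 — invert S. det(S) = 5.8·9.3 - (-2.8)² = 46.1.
  S^{-1} = (1/det) · [[d, -b], [-b, a]] = [[0.2017, 0.0607],
 [0.0607, 0.1258]].

Step 4 — quadratic form (x̄ - mu_0)^T · S^{-1} · (x̄ - mu_0):
  S^{-1} · (x̄ - mu_0) = (-0.5206, -0.2213),
  (x̄ - mu_0)^T · [...] = (-2.4)·(-0.5206) + (-0.6)·(-0.2213) = 1.3822.

Step 5 — scale by n: T² = 5 · 1.3822 = 6.9111.

T² ≈ 6.9111


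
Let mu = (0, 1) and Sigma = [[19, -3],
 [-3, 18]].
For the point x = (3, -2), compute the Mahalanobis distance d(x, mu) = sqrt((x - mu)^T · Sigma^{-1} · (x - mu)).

Step 1 — centre the observation: (x - mu) = (3, -3).

Step 2 — invert Sigma. det(Sigma) = 19·18 - (-3)² = 333.
  Sigma^{-1} = (1/det) · [[d, -b], [-b, a]] = [[0.0541, 0.009],
 [0.009, 0.0571]].

Step 3 — form the quadratic (x - mu)^T · Sigma^{-1} · (x - mu):
  Sigma^{-1} · (x - mu) = (0.1351, -0.1441).
  (x - mu)^T · [Sigma^{-1} · (x - mu)] = (3)·(0.1351) + (-3)·(-0.1441) = 0.8378.

Step 4 — take square root: d = √(0.8378) ≈ 0.9153.

d(x, mu) = √(0.8378) ≈ 0.9153


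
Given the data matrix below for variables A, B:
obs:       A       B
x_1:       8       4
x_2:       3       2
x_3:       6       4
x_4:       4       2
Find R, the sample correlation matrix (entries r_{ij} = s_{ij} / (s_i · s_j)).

Step 1 — column means:
  mean(A) = (8 + 3 + 6 + 4) / 4 = 21/4 = 5.25
  mean(B) = (4 + 2 + 4 + 2) / 4 = 12/4 = 3

Step 2 — sample variances and covariances s[i,j] = (1/(n-1)) · Σ_k (x_{k,i} - mean_i) · (x_{k,j} - mean_j), with n-1 = 3:
  s[A,A] = ((2.75)·(2.75) + (-2.25)·(-2.25) + (0.75)·(0.75) + (-1.25)·(-1.25)) / 3 = 14.75/3 = 4.9167
  s[A,B] = ((2.75)·(1) + (-2.25)·(-1) + (0.75)·(1) + (-1.25)·(-1)) / 3 = 7/3 = 2.3333
  s[B,B] = ((1)·(1) + (-1)·(-1) + (1)·(1) + (-1)·(-1)) / 3 = 4/3 = 1.3333
  Sample standard deviations s_i = √(s[i,i]):
  s(A) = √(4.9167) = 2.2174
  s(B) = √(1.3333) = 1.1547

Step 3 — r_{ij} = s_{ij} / (s_i · s_j):
  r[A,A] = 1 (diagonal).
  r[A,B] = 2.3333 / (2.2174 · 1.1547) = 2.3333 / 2.5604 = 0.9113
  r[B,B] = 1 (diagonal).

R is symmetric with unit diagonal. Assembling:

R = [[1, 0.9113],
 [0.9113, 1]]


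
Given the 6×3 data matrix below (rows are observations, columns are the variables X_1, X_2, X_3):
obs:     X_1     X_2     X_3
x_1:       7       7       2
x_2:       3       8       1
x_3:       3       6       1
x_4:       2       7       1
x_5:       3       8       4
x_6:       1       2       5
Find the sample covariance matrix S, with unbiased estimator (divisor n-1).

Step 1 — column means:
  mean(X_1) = (7 + 3 + 3 + 2 + 3 + 1) / 6 = 19/6 = 3.1667
  mean(X_2) = (7 + 8 + 6 + 7 + 8 + 2) / 6 = 38/6 = 6.3333
  mean(X_3) = (2 + 1 + 1 + 1 + 4 + 5) / 6 = 14/6 = 2.3333

Step 2 — sample covariance S[i,j] = (1/(n-1)) · Σ_k (x_{k,i} - mean_i) · (x_{k,j} - mean_j), with n-1 = 5.
  S[X_1,X_1] = ((3.8333)·(3.8333) + (-0.1667)·(-0.1667) + (-0.1667)·(-0.1667) + (-1.1667)·(-1.1667) + (-0.1667)·(-0.1667) + (-2.1667)·(-2.1667)) / 5 = 20.8333/5 = 4.1667
  S[X_1,X_2] = ((3.8333)·(0.6667) + (-0.1667)·(1.6667) + (-0.1667)·(-0.3333) + (-1.1667)·(0.6667) + (-0.1667)·(1.6667) + (-2.1667)·(-4.3333)) / 5 = 10.6667/5 = 2.1333
  S[X_1,X_3] = ((3.8333)·(-0.3333) + (-0.1667)·(-1.3333) + (-0.1667)·(-1.3333) + (-1.1667)·(-1.3333) + (-0.1667)·(1.6667) + (-2.1667)·(2.6667)) / 5 = -5.3333/5 = -1.0667
  S[X_2,X_2] = ((0.6667)·(0.6667) + (1.6667)·(1.6667) + (-0.3333)·(-0.3333) + (0.6667)·(0.6667) + (1.6667)·(1.6667) + (-4.3333)·(-4.3333)) / 5 = 25.3333/5 = 5.0667
  S[X_2,X_3] = ((0.6667)·(-0.3333) + (1.6667)·(-1.3333) + (-0.3333)·(-1.3333) + (0.6667)·(-1.3333) + (1.6667)·(1.6667) + (-4.3333)·(2.6667)) / 5 = -11.6667/5 = -2.3333
  S[X_3,X_3] = ((-0.3333)·(-0.3333) + (-1.3333)·(-1.3333) + (-1.3333)·(-1.3333) + (-1.3333)·(-1.3333) + (1.6667)·(1.6667) + (2.6667)·(2.6667)) / 5 = 15.3333/5 = 3.0667

S is symmetric (S[j,i] = S[i,j]). Assembling:

S = [[4.1667, 2.1333, -1.0667],
 [2.1333, 5.0667, -2.3333],
 [-1.0667, -2.3333, 3.0667]]


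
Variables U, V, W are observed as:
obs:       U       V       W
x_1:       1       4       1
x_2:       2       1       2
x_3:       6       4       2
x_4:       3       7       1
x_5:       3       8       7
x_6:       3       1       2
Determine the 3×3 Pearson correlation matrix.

Step 1 — column means:
  mean(U) = (1 + 2 + 6 + 3 + 3 + 3) / 6 = 18/6 = 3
  mean(V) = (4 + 1 + 4 + 7 + 8 + 1) / 6 = 25/6 = 4.1667
  mean(W) = (1 + 2 + 2 + 1 + 7 + 2) / 6 = 15/6 = 2.5

Step 2 — sample variances and covariances s[i,j] = (1/(n-1)) · Σ_k (x_{k,i} - mean_i) · (x_{k,j} - mean_j), with n-1 = 5:
  s[U,U] = ((-2)·(-2) + (-1)·(-1) + (3)·(3) + (0)·(0) + (0)·(0) + (0)·(0)) / 5 = 14/5 = 2.8
  s[U,V] = ((-2)·(-0.1667) + (-1)·(-3.1667) + (3)·(-0.1667) + (0)·(2.8333) + (0)·(3.8333) + (0)·(-3.1667)) / 5 = 3/5 = 0.6
  s[U,W] = ((-2)·(-1.5) + (-1)·(-0.5) + (3)·(-0.5) + (0)·(-1.5) + (0)·(4.5) + (0)·(-0.5)) / 5 = 2/5 = 0.4
  s[V,V] = ((-0.1667)·(-0.1667) + (-3.1667)·(-3.1667) + (-0.1667)·(-0.1667) + (2.8333)·(2.8333) + (3.8333)·(3.8333) + (-3.1667)·(-3.1667)) / 5 = 42.8333/5 = 8.5667
  s[V,W] = ((-0.1667)·(-1.5) + (-3.1667)·(-0.5) + (-0.1667)·(-0.5) + (2.8333)·(-1.5) + (3.8333)·(4.5) + (-3.1667)·(-0.5)) / 5 = 16.5/5 = 3.3
  s[W,W] = ((-1.5)·(-1.5) + (-0.5)·(-0.5) + (-0.5)·(-0.5) + (-1.5)·(-1.5) + (4.5)·(4.5) + (-0.5)·(-0.5)) / 5 = 25.5/5 = 5.1
  Sample standard deviations s_i = √(s[i,i]):
  s(U) = √(2.8) = 1.6733
  s(V) = √(8.5667) = 2.9269
  s(W) = √(5.1) = 2.2583

Step 3 — r_{ij} = s_{ij} / (s_i · s_j):
  r[U,U] = 1 (diagonal).
  r[U,V] = 0.6 / (1.6733 · 2.9269) = 0.6 / 4.8976 = 0.1225
  r[U,W] = 0.4 / (1.6733 · 2.2583) = 0.4 / 3.7789 = 0.1059
  r[V,V] = 1 (diagonal).
  r[V,W] = 3.3 / (2.9269 · 2.2583) = 3.3 / 6.6098 = 0.4993
  r[W,W] = 1 (diagonal).

R is symmetric with unit diagonal. Assembling:

R = [[1, 0.1225, 0.1059],
 [0.1225, 1, 0.4993],
 [0.1059, 0.4993, 1]]


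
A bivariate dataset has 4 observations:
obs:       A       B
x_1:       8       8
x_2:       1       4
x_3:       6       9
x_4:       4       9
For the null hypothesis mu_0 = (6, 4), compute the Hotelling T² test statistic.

Step 1 — sample mean vector:
  mean(A) = (8 + 1 + 6 + 4) / 4 = 19/4 = 4.75
  mean(B) = (8 + 4 + 9 + 9) / 4 = 30/4 = 7.5
  x̄ = (4.75, 7.5),  deviation x̄ - mu_0 = (4.75, 7.5) - (6, 4) = (-1.25, 3.5).

Step 2 — sample covariance matrix, S[i,j] = (1/(n-1)) · Σ_k (x_{k,i} - mean_i) · (x_{k,j} - mean_j), divisor n-1 = 3:
  S[A,A] = ((3.25)·(3.25) + (-3.75)·(-3.75) + (1.25)·(1.25) + (-0.75)·(-0.75)) / 3 = 26.75/3 = 8.9167
  S[A,B] = ((3.25)·(0.5) + (-3.75)·(-3.5) + (1.25)·(1.5) + (-0.75)·(1.5)) / 3 = 15.5/3 = 5.1667
  S[B,B] = ((0.5)·(0.5) + (-3.5)·(-3.5) + (1.5)·(1.5) + (1.5)·(1.5)) / 3 = 17/3 = 5.6667
  S = [[8.9167, 5.1667],
 [5.1667, 5.6667]].

Step 3 — invert S. det(S) = 8.9167·5.6667 - (5.1667)² = 23.8333.
  S^{-1} = (1/det) · [[d, -b], [-b, a]] = [[0.2378, -0.2168],
 [-0.2168, 0.3741]].

Step 4 — quadratic form (x̄ - mu_0)^T · S^{-1} · (x̄ - mu_0):
  S^{-1} · (x̄ - mu_0) = (-1.0559, 1.5804),
  (x̄ - mu_0)^T · [...] = (-1.25)·(-1.0559) + (3.5)·(1.5804) = 6.8514.

Step 5 — scale by n: T² = 4 · 6.8514 = 27.4056.

T² ≈ 27.4056


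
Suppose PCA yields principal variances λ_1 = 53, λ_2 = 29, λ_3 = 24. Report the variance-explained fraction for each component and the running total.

Step 1 — total variance = trace(Sigma) = Σ λ_i = 53 + 29 + 24 = 106.

Step 2 — fraction explained by component i = λ_i / Σ λ:
  PC1: 53/106 = 0.5
  PC2: 29/106 = 0.2736
  PC3: 24/106 = 0.2264

Step 3 — cumulative fraction after k components = (λ_1 + ... + λ_k) / Σ λ:
  k = 1: 53/106 = 0.5
  k = 2: (53 + 29)/106 = 82/106 = 0.7736
  k = 3: (53 + 29 + 24)/106 = 106/106 = 1

Summary (fraction, with percent):

explained: PC1 0.5 (50%), PC2 0.2736 (27.36%), PC3 0.2264 (22.64%);  cumulative: 0.5, 0.7736, 1


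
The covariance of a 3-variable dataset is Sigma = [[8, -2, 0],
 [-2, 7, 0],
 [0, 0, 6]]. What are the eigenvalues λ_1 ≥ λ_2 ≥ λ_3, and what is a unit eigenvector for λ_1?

Step 1 — characteristic polynomial p(λ) = det(λI - Sigma) = λ³ - tr·λ² + c_1·λ - det, where tr = trace, c_1 = sum of the principal 2×2 minors, det = det(Sigma):
  tr = 8 + 7 + 6 = 21,
  c_1 = (8·7 - (-2)²) + (8·6 - (0)²) + (7·6 - (0)²) = 52 + 48 + 42 = 142,
  det = 8·(7·6 - (0)²) - (-2)·((-2)·6 - (0)·(0)) + (0)·((-2)·(0) - 7·(0)) = 8·(42) - (-2)·(-12) + (0)·(0) = 312.
  So p(λ) = λ³ - 21λ² + 142λ - 312.
Step 2 — look for an integer root (rational root theorem: any rational root is an integer divisor of 312). Testing λ = 6:
  p(6) = 216 - 756 + 852 - 312 = 0  ✓
  Dividing out (λ - 6): p(λ) = (λ - 6)(λ² - 15λ + 52).
Step 3 — remaining eigenvalues from the quadratic λ² - 15λ + 52 = 0:
  Δ = 15² - 4·52 = 225 - 208 = 17,  λ = (15 ± √17)/2 = (15 ± 4.1231)/2 ≈ 9.5616 or 5.4384.
  Sorted: λ_1 = 9.5616,  λ_2 = 6,  λ_3 = 5.4384  (check: sum = 21 = tr ✓).

Step 4 — unit eigenvector for λ_1 ≈ 9.5616: v spans the null space of (Sigma - λ_1 I), whose rows are
  r_1 = (-1.5616, -2, 0),  r_2 = (-2, -2.5616, 0),  r_3 = (0, 0, -3.5616).
  v is orthogonal to every row, so take v ∝ r_1 × r_3 = ((-2)·(-3.5616) - (0)·(0), (0)·(0) - (-1.5616)·(-3.5616), (-1.5616)·(0) - (-2)·(0)) ≈ (7.1231, -5.5616, 0).
  Let u = (7.1231, -5.5616, 0).
  ||u|| = √((7.1231)² + (-5.5616)² + (0)²) = √(81.6695) ≈ 9.0371,  v_1 = u/||u|| ≈ (0.7882, -0.6154, 0) (||v_1|| = 1).

λ_1 = 9.5616,  λ_2 = 6,  λ_3 = 5.4384;  v_1 ≈ (0.7882, -0.6154, 0)


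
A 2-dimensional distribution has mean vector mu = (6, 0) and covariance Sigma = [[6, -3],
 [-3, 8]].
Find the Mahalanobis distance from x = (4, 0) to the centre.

Step 1 — centre the observation: (x - mu) = (-2, 0).

Step 2 — invert Sigma. det(Sigma) = 6·8 - (-3)² = 39.
  Sigma^{-1} = (1/det) · [[d, -b], [-b, a]] = [[0.2051, 0.0769],
 [0.0769, 0.1538]].

Step 3 — form the quadratic (x - mu)^T · Sigma^{-1} · (x - mu):
  Sigma^{-1} · (x - mu) = (-0.4103, -0.1538).
  (x - mu)^T · [Sigma^{-1} · (x - mu)] = (-2)·(-0.4103) + (0)·(-0.1538) = 0.8205.

Step 4 — take square root: d = √(0.8205) ≈ 0.9058.

d(x, mu) = √(0.8205) ≈ 0.9058


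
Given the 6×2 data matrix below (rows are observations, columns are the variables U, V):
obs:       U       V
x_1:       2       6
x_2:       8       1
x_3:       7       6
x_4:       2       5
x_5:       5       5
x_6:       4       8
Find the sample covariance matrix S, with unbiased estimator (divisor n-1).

Step 1 — column means:
  mean(U) = (2 + 8 + 7 + 2 + 5 + 4) / 6 = 28/6 = 4.6667
  mean(V) = (6 + 1 + 6 + 5 + 5 + 8) / 6 = 31/6 = 5.1667

Step 2 — sample covariance S[i,j] = (1/(n-1)) · Σ_k (x_{k,i} - mean_i) · (x_{k,j} - mean_j), with n-1 = 5.
  S[U,U] = ((-2.6667)·(-2.6667) + (3.3333)·(3.3333) + (2.3333)·(2.3333) + (-2.6667)·(-2.6667) + (0.3333)·(0.3333) + (-0.6667)·(-0.6667)) / 5 = 31.3333/5 = 6.2667
  S[U,V] = ((-2.6667)·(0.8333) + (3.3333)·(-4.1667) + (2.3333)·(0.8333) + (-2.6667)·(-0.1667) + (0.3333)·(-0.1667) + (-0.6667)·(2.8333)) / 5 = -15.6667/5 = -3.1333
  S[V,V] = ((0.8333)·(0.8333) + (-4.1667)·(-4.1667) + (0.8333)·(0.8333) + (-0.1667)·(-0.1667) + (-0.1667)·(-0.1667) + (2.8333)·(2.8333)) / 5 = 26.8333/5 = 5.3667

S is symmetric (S[j,i] = S[i,j]). Assembling:

S = [[6.2667, -3.1333],
 [-3.1333, 5.3667]]


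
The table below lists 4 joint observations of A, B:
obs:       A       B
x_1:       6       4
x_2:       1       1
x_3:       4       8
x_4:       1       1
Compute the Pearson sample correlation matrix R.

Step 1 — column means:
  mean(A) = (6 + 1 + 4 + 1) / 4 = 12/4 = 3
  mean(B) = (4 + 1 + 8 + 1) / 4 = 14/4 = 3.5

Step 2 — sample variances and covariances s[i,j] = (1/(n-1)) · Σ_k (x_{k,i} - mean_i) · (x_{k,j} - mean_j), with n-1 = 3:
  s[A,A] = ((3)·(3) + (-2)·(-2) + (1)·(1) + (-2)·(-2)) / 3 = 18/3 = 6
  s[A,B] = ((3)·(0.5) + (-2)·(-2.5) + (1)·(4.5) + (-2)·(-2.5)) / 3 = 16/3 = 5.3333
  s[B,B] = ((0.5)·(0.5) + (-2.5)·(-2.5) + (4.5)·(4.5) + (-2.5)·(-2.5)) / 3 = 33/3 = 11
  Sample standard deviations s_i = √(s[i,i]):
  s(A) = √(6) = 2.4495
  s(B) = √(11) = 3.3166

Step 3 — r_{ij} = s_{ij} / (s_i · s_j):
  r[A,A] = 1 (diagonal).
  r[A,B] = 5.3333 / (2.4495 · 3.3166) = 5.3333 / 8.124 = 0.6565
  r[B,B] = 1 (diagonal).

R is symmetric with unit diagonal. Assembling:

R = [[1, 0.6565],
 [0.6565, 1]]


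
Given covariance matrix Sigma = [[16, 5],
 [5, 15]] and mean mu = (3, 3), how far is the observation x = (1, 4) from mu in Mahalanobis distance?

Step 1 — centre the observation: (x - mu) = (-2, 1).

Step 2 — invert Sigma. det(Sigma) = 16·15 - (5)² = 215.
  Sigma^{-1} = (1/det) · [[d, -b], [-b, a]] = [[0.0698, -0.0233],
 [-0.0233, 0.0744]].

Step 3 — form the quadratic (x - mu)^T · Sigma^{-1} · (x - mu):
  Sigma^{-1} · (x - mu) = (-0.1628, 0.1209).
  (x - mu)^T · [Sigma^{-1} · (x - mu)] = (-2)·(-0.1628) + (1)·(0.1209) = 0.4465.

Step 4 — take square root: d = √(0.4465) ≈ 0.6682.

d(x, mu) = √(0.4465) ≈ 0.6682


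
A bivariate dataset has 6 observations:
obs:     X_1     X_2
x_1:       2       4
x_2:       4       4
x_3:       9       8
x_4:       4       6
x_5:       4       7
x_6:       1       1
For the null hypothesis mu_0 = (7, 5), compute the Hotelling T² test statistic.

Step 1 — sample mean vector:
  mean(X_1) = (2 + 4 + 9 + 4 + 4 + 1) / 6 = 24/6 = 4
  mean(X_2) = (4 + 4 + 8 + 6 + 7 + 1) / 6 = 30/6 = 5
  x̄ = (4, 5),  deviation x̄ - mu_0 = (4, 5) - (7, 5) = (-3, 0).

Step 2 — sample covariance matrix, S[i,j] = (1/(n-1)) · Σ_k (x_{k,i} - mean_i) · (x_{k,j} - mean_j), divisor n-1 = 5:
  S[X_1,X_1] = ((-2)·(-2) + (0)·(0) + (5)·(5) + (0)·(0) + (0)·(0) + (-3)·(-3)) / 5 = 38/5 = 7.6
  S[X_1,X_2] = ((-2)·(-1) + (0)·(-1) + (5)·(3) + (0)·(1) + (0)·(2) + (-3)·(-4)) / 5 = 29/5 = 5.8
  S[X_2,X_2] = ((-1)·(-1) + (-1)·(-1) + (3)·(3) + (1)·(1) + (2)·(2) + (-4)·(-4)) / 5 = 32/5 = 6.4
  S = [[7.6, 5.8],
 [5.8, 6.4]].

Step 3 — invert S. det(S) = 7.6·6.4 - (5.8)² = 15.
  S^{-1} = (1/det) · [[d, -b], [-b, a]] = [[0.4267, -0.3867],
 [-0.3867, 0.5067]].

Step 4 — quadratic form (x̄ - mu_0)^T · S^{-1} · (x̄ - mu_0):
  S^{-1} · (x̄ - mu_0) = (-1.28, 1.16),
  (x̄ - mu_0)^T · [...] = (-3)·(-1.28) + (0)·(1.16) = 3.84.

Step 5 — scale by n: T² = 6 · 3.84 = 23.04.

T² ≈ 23.04


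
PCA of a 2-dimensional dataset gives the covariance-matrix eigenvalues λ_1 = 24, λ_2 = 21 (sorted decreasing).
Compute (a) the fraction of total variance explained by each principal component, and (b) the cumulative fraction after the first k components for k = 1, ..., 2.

Step 1 — total variance = trace(Sigma) = Σ λ_i = 24 + 21 = 45.

Step 2 — fraction explained by component i = λ_i / Σ λ:
  PC1: 24/45 = 0.5333
  PC2: 21/45 = 0.4667

Step 3 — cumulative fraction after k components = (λ_1 + ... + λ_k) / Σ λ:
  k = 1: 24/45 = 0.5333
  k = 2: (24 + 21)/45 = 45/45 = 1

Summary (fraction, with percent):

explained: PC1 0.5333 (53.33%), PC2 0.4667 (46.67%);  cumulative: 0.5333, 1


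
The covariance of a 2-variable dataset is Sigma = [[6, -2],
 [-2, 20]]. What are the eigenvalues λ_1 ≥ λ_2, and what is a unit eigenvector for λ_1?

Step 1 — characteristic polynomial of 2×2 Sigma:
  det(Sigma - λI) = λ² - trace · λ + det = 0.
  trace = 6 + 20 = 26, det = 6·20 - (-2)² = 116.
Step 2 — discriminant:
  Δ = trace² - 4·det = 676 - 464 = 212.
Step 3 — eigenvalues:
  λ = (trace ± √Δ)/2 = (26 ± 14.5602)/2,
  λ_1 = 20.2801,  λ_2 = 5.7199.

Step 4 — unit eigenvector for λ_1: solve (Sigma - λ_1 I)v = 0. First row:
  (6 - 20.2801)·v_x + (-2)·v_y = 0, i.e. (-14.2801)·v_x + (-2)·v_y = 0,
  so v ∝ (b, λ_1 - a) = (-2, 14.2801); multiply by -1 so the first entry is positive: u = (2, -14.2801).
  ||u|| = √((2)² + (-14.2801)²) = √(207.9215) ≈ 14.4195,
  v_1 = u/||u|| ≈ (0.1387, -0.9903) (||v_1|| = 1).

λ_1 = 20.2801,  λ_2 = 5.7199;  v_1 ≈ (0.1387, -0.9903)


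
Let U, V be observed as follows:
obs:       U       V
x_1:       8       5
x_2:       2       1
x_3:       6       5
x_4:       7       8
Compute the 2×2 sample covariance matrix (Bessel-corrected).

Step 1 — column means:
  mean(U) = (8 + 2 + 6 + 7) / 4 = 23/4 = 5.75
  mean(V) = (5 + 1 + 5 + 8) / 4 = 19/4 = 4.75

Step 2 — sample covariance S[i,j] = (1/(n-1)) · Σ_k (x_{k,i} - mean_i) · (x_{k,j} - mean_j), with n-1 = 3.
  S[U,U] = ((2.25)·(2.25) + (-3.75)·(-3.75) + (0.25)·(0.25) + (1.25)·(1.25)) / 3 = 20.75/3 = 6.9167
  S[U,V] = ((2.25)·(0.25) + (-3.75)·(-3.75) + (0.25)·(0.25) + (1.25)·(3.25)) / 3 = 18.75/3 = 6.25
  S[V,V] = ((0.25)·(0.25) + (-3.75)·(-3.75) + (0.25)·(0.25) + (3.25)·(3.25)) / 3 = 24.75/3 = 8.25

S is symmetric (S[j,i] = S[i,j]). Assembling:

S = [[6.9167, 6.25],
 [6.25, 8.25]]


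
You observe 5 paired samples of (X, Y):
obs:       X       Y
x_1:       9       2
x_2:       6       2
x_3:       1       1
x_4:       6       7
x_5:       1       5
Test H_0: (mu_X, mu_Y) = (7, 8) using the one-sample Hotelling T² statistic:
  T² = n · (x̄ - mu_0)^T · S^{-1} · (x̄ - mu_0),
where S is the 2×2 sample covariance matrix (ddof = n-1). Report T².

Step 1 — sample mean vector:
  mean(X) = (9 + 6 + 1 + 6 + 1) / 5 = 23/5 = 4.6
  mean(Y) = (2 + 2 + 1 + 7 + 5) / 5 = 17/5 = 3.4
  x̄ = (4.6, 3.4),  deviation x̄ - mu_0 = (4.6, 3.4) - (7, 8) = (-2.4, -4.6).

Step 2 — sample covariance matrix, S[i,j] = (1/(n-1)) · Σ_k (x_{k,i} - mean_i) · (x_{k,j} - mean_j), divisor n-1 = 4:
  S[X,X] = ((4.4)·(4.4) + (1.4)·(1.4) + (-3.6)·(-3.6) + (1.4)·(1.4) + (-3.6)·(-3.6)) / 4 = 49.2/4 = 12.3
  S[X,Y] = ((4.4)·(-1.4) + (1.4)·(-1.4) + (-3.6)·(-2.4) + (1.4)·(3.6) + (-3.6)·(1.6)) / 4 = -0.2/4 = -0.05
  S[Y,Y] = ((-1.4)·(-1.4) + (-1.4)·(-1.4) + (-2.4)·(-2.4) + (3.6)·(3.6) + (1.6)·(1.6)) / 4 = 25.2/4 = 6.3
  S = [[12.3, -0.05],
 [-0.05, 6.3]].

Step 3 — invert S. det(S) = 12.3·6.3 - (-0.05)² = 77.4875.
  S^{-1} = (1/det) · [[d, -b], [-b, a]] = [[0.0813, 0.0006],
 [0.0006, 0.1587]].

Step 4 — quadratic form (x̄ - mu_0)^T · S^{-1} · (x̄ - mu_0):
  S^{-1} · (x̄ - mu_0) = (-0.1981, -0.7317),
  (x̄ - mu_0)^T · [...] = (-2.4)·(-0.1981) + (-4.6)·(-0.7317) = 3.8414.

Step 5 — scale by n: T² = 5 · 3.8414 = 19.207.

T² ≈ 19.207


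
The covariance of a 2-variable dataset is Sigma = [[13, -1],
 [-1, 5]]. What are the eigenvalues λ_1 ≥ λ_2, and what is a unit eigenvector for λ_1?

Step 1 — characteristic polynomial of 2×2 Sigma:
  det(Sigma - λI) = λ² - trace · λ + det = 0.
  trace = 13 + 5 = 18, det = 13·5 - (-1)² = 64.
Step 2 — discriminant:
  Δ = trace² - 4·det = 324 - 256 = 68.
Step 3 — eigenvalues:
  λ = (trace ± √Δ)/2 = (18 ± 8.2462)/2,
  λ_1 = 13.1231,  λ_2 = 4.8769.

Step 4 — unit eigenvector for λ_1: solve (Sigma - λ_1 I)v = 0. First row:
  (13 - 13.1231)·v_x + (-1)·v_y = 0, i.e. (-0.1231)·v_x + (-1)·v_y = 0,
  so v ∝ (b, λ_1 - a) = (-1, 0.1231); multiply by -1 so the first entry is positive: u = (1, -0.1231).
  ||u|| = √((1)² + (-0.1231)²) = √(1.0152) ≈ 1.0075,
  v_1 = u/||u|| ≈ (0.9925, -0.1222) (||v_1|| = 1).

λ_1 = 13.1231,  λ_2 = 4.8769;  v_1 ≈ (0.9925, -0.1222)


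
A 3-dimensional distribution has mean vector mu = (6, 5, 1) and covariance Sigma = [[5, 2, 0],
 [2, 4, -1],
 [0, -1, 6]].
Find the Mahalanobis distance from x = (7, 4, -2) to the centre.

Step 1 — centre the observation: (x - mu) = (1, -1, -3).

Step 2 — invert Sigma (cofactor / det for 3×3, or solve directly):
  Sigma^{-1} = [[0.2527, -0.1319, -0.022],
 [-0.1319, 0.3297, 0.0549],
 [-0.022, 0.0549, 0.1758]].

Step 3 — form the quadratic (x - mu)^T · Sigma^{-1} · (x - mu):
  Sigma^{-1} · (x - mu) = (0.4505, -0.6264, -0.6044).
  (x - mu)^T · [Sigma^{-1} · (x - mu)] = (1)·(0.4505) + (-1)·(-0.6264) + (-3)·(-0.6044) = 2.8901.

Step 4 — take square root: d = √(2.8901) ≈ 1.7.

d(x, mu) = √(2.8901) ≈ 1.7
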